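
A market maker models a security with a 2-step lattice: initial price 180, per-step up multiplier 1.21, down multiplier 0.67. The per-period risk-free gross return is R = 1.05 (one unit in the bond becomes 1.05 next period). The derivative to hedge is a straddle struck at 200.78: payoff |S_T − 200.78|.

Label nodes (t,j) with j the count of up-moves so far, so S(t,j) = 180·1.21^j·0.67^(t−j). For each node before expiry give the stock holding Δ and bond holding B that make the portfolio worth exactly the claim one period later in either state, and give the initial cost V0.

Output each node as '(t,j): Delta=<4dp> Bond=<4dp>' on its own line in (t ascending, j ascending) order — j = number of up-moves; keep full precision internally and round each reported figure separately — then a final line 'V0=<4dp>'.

(0,0): Delta=-0.1346 Bond=82.7122
(1,0): Delta=-1.0000 Bond=191.2190
(1,1): Delta=0.0672 Bond=42.9021
V0=58.4901

The replicating-portfolio and risk-neutral prices coincide; use p* = (1.05−0.67)/(1.21−0.67) = 0.7037 for the latter.
Terminal values V(2,·): V(2,0)=119.9780, V(2,1)=54.8540, V(2,2)=62.7580
(1,0): S=120.6000. Δ = (V_up−V_dn)/(S_up−S_dn) = (54.8540−119.9780)/(145.9260−80.8020) = -1.0000. V = [p*·54.8540 + (1−p*)·119.9780]/1.05 = 70.6190. B = V − Δ·S = 191.2190.
(1,1): S=217.8000. Δ = (V_up−V_dn)/(S_up−S_dn) = (62.7580−54.8540)/(263.5380−145.9260) = 0.0672. V = [p*·62.7580 + (1−p*)·54.8540]/1.05 = 57.5391. B = V − Δ·S = 42.9021.
(0,0): S=180.0000. Δ = (V_up−V_dn)/(S_up−S_dn) = (57.5391−70.6190)/(217.8000−120.6000) = -0.1346. V = [p*·57.5391 + (1−p*)·70.6190]/1.05 = 58.4901. B = V − Δ·S = 82.7122.
Root portfolio cost Δ·180+B reproduces V0=58.4901.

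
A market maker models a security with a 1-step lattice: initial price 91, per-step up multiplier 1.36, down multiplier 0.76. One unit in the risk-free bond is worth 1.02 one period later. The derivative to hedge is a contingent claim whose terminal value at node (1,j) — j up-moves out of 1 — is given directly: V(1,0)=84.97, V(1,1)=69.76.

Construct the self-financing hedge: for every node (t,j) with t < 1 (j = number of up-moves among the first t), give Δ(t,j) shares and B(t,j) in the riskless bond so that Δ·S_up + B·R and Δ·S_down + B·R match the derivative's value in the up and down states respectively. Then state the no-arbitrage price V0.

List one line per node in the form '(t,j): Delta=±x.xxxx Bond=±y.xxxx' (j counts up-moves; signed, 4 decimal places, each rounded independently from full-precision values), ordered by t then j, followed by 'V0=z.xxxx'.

(0,0): Delta=-0.2786 Bond=102.1922
V0=76.8422

Under the risk-neutral measure, an up-move has probability p* = (R−d)/(u−d) = 0.4333 and values discount at R = 1.02.
Payoff layer (t=1): V(1,0)=84.9700, V(1,1)=69.7600
Node (0,0) S=91.0000: V=(p*·69.7600+(1−p*)·84.9700)/1.02=76.8422; Δ=(69.7600−84.9700)/(123.7600−69.1600)=-0.2786; B=V−Δ·S=102.1922
Each (Δ,B) replicates both successor values, so the strategy is self-financing and V0 is arbitrage-free.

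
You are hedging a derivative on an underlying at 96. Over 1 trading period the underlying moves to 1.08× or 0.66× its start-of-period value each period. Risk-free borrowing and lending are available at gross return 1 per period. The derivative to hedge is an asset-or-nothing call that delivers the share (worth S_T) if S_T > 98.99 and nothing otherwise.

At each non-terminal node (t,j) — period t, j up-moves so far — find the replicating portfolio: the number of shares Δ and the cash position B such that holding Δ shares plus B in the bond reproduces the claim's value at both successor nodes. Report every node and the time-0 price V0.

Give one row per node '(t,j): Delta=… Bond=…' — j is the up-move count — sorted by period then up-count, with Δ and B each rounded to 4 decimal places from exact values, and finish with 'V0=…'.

Risk-neutral probability p* = (R−d)/(u−d) = (1−0.66)/(1.08−0.66) = 0.8095.
Payoff layer (t=1): V(1,0)=0.0000, V(1,1)=103.6800
(0,0): S=96.0000. Δ = (V_up−V_dn)/(S_up−S_dn) = (103.6800−0.0000)/(103.6800−63.3600) = 2.5714. V = [p*·103.6800 + (1−p*)·0.0000]/1 = 83.9314. B = V − Δ·S = -162.9257.
Self-financing check: at every node Δ·S+B equals the discounted successor values.

(0,0): Delta=2.5714 Bond=-162.9257
V0=83.9314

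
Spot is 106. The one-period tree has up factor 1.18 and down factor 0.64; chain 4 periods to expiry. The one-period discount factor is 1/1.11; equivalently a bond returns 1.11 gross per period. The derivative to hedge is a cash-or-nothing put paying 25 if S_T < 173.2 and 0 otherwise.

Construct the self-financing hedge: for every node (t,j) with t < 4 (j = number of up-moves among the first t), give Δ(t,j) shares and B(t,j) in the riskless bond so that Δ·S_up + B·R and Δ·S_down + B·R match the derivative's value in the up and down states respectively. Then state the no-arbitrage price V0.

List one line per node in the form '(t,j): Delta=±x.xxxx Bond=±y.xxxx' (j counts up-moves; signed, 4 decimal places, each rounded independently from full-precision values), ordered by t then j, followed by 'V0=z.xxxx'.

(0,0): Delta=-0.2106 Bond=29.3373
(1,0): Delta=0.0000 Bond=18.2798
(1,1): Delta=-0.2276 Bond=34.6919
(2,0): Delta=0.0000 Bond=20.2906
(2,1): Delta=0.0000 Bond=20.2906
(2,2): Delta=-0.2460 Bond=41.2213
(3,0): Delta=0.0000 Bond=22.5225
(3,1): Delta=0.0000 Bond=22.5225
(3,2): Delta=0.0000 Bond=22.5225
(3,3): Delta=-0.2658 Bond=49.2159
V0=7.0176

Risk-neutral probability p* = (R−d)/(u−d) = (1.11−0.64)/(1.18−0.64) = 0.8704.
Terminal payoffs: V(4,0)=25.0000, V(4,1)=25.0000, V(4,2)=25.0000, V(4,3)=25.0000, V(4,4)=0.0000
(3,0): S=27.7873. Δ = (V_up−V_dn)/(S_up−S_dn) = (25.0000−25.0000)/(32.7890−17.7838) = 0.0000. V = [p*·25.0000 + (1−p*)·25.0000]/1.11 = 22.5225. B = V − Δ·S = 22.5225.
(3,1): S=51.2328. Δ = (V_up−V_dn)/(S_up−S_dn) = (25.0000−25.0000)/(60.4547−32.7890) = 0.0000. V = [p*·25.0000 + (1−p*)·25.0000]/1.11 = 22.5225. B = V − Δ·S = 22.5225.
(3,2): S=94.4604. Δ = (V_up−V_dn)/(S_up−S_dn) = (25.0000−25.0000)/(111.4633−60.4547) = 0.0000. V = [p*·25.0000 + (1−p*)·25.0000]/1.11 = 22.5225. B = V − Δ·S = 22.5225.
(3,3): S=174.1614. Δ = (V_up−V_dn)/(S_up−S_dn) = (0.0000−25.0000)/(205.5104−111.4633) = -0.2658. V = [p*·0.0000 + (1−p*)·25.0000]/1.11 = 2.9196. B = V − Δ·S = 49.2159.
(2,0): S=43.4176. Δ = (V_up−V_dn)/(S_up−S_dn) = (22.5225−22.5225)/(51.2328−27.7873) = 0.0000. V = [p*·22.5225 + (1−p*)·22.5225]/1.11 = 20.2906. B = V − Δ·S = 20.2906.
(2,1): S=80.0512. Δ = (V_up−V_dn)/(S_up−S_dn) = (22.5225−22.5225)/(94.4604−51.2328) = 0.0000. V = [p*·22.5225 + (1−p*)·22.5225]/1.11 = 20.2906. B = V − Δ·S = 20.2906.
(2,2): S=147.5944. Δ = (V_up−V_dn)/(S_up−S_dn) = (2.9196−22.5225)/(174.1614−94.4604) = -0.2460. V = [p*·2.9196 + (1−p*)·22.5225]/1.11 = 4.9196. B = V − Δ·S = 41.2213.
(1,0): S=67.8400. Δ = (V_up−V_dn)/(S_up−S_dn) = (20.2906−20.2906)/(80.0512−43.4176) = 0.0000. V = [p*·20.2906 + (1−p*)·20.2906]/1.11 = 18.2798. B = V − Δ·S = 18.2798.
(1,1): S=125.0800. Δ = (V_up−V_dn)/(S_up−S_dn) = (4.9196−20.2906)/(147.5944−80.0512) = -0.2276. V = [p*·4.9196 + (1−p*)·20.2906]/1.11 = 6.2271. B = V − Δ·S = 34.6919.
(0,0): S=106.0000. Δ = (V_up−V_dn)/(S_up−S_dn) = (6.2271−18.2798)/(125.0800−67.8400) = -0.2106. V = [p*·6.2271 + (1−p*)·18.2798]/1.11 = 7.0176. B = V − Δ·S = 29.3373.
Self-financing check: at every node Δ·S+B equals the discounted successor values.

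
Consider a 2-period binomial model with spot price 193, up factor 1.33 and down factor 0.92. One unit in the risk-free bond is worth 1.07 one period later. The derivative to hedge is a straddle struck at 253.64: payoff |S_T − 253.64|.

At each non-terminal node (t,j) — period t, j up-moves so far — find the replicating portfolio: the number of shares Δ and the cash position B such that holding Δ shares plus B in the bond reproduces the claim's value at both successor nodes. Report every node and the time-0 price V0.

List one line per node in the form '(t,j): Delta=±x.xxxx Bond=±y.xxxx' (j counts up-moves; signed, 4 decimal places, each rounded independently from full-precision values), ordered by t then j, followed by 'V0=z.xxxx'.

(0,0): Delta=-0.2416 Bond=95.6873
(1,0): Delta=-1.0000 Bond=237.0467
(1,1): Delta=0.6677 Bond=-131.0275
V0=49.0583

The replicating-portfolio and risk-neutral prices coincide; use p* = (1.07−0.92)/(1.33−0.92) = 0.3659 for the latter.
Terminal payoffs: V(2,0)=90.2848, V(2,1)=17.4852, V(2,2)=87.7577
Node (1,0) S=177.5600: V=(p*·17.4852+(1−p*)·90.2848)/1.07=59.4867; Δ=(17.4852−90.2848)/(236.1548−163.3552)=-1.0000; B=V−Δ·S=237.0467
Node (1,1) S=256.6900: V=(p*·87.7577+(1−p*)·17.4852)/1.07=40.3688; Δ=(87.7577−17.4852)/(341.3977−236.1548)=0.6677; B=V−Δ·S=-131.0275
Node (0,0) S=193.0000: V=(p*·40.3688+(1−p*)·59.4867)/1.07=49.0583; Δ=(40.3688−59.4867)/(256.6900−177.5600)=-0.2416; B=V−Δ·S=95.6873
Check: Δ(0,0)·S0 + B(0,0) = 49.0583 = V0.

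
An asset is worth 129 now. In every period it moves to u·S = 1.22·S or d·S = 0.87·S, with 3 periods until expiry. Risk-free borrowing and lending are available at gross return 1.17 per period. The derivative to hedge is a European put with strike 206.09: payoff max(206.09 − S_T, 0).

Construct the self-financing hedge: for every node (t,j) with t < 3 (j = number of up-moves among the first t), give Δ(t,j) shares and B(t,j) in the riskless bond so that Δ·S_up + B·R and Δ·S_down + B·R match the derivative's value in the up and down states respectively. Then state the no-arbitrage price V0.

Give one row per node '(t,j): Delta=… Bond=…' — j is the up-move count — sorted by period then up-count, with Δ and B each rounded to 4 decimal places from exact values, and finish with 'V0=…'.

(0,0): Delta=-0.6653 Bond=96.5735
(1,0): Delta=-1.0000 Bond=150.5515
(1,1): Delta=-0.6255 Bond=106.7309
(2,0): Delta=-1.0000 Bond=176.1453
(2,1): Delta=-1.0000 Bond=176.1453
(2,2): Delta=-0.5810 Bond=116.3301
V0=10.7465

No-arbitrage ⇒ martingale measure with p* = (R−d)/(u−d) = 0.8571.
Terminal values V(3,·): V(3,0)=121.1431, V(3,1)=86.9691, V(3,2)=39.0469, V(3,3)=0.0000
Node (2,0) S=97.6401: V=(p*·86.9691+(1−p*)·121.1431)/1.17=78.5052; Δ=(86.9691−121.1431)/(119.1209−84.9469)=-1.0000; B=V−Δ·S=176.1453
Node (2,1) S=136.9206: V=(p*·39.0469+(1−p*)·86.9691)/1.17=39.2247; Δ=(39.0469−86.9691)/(167.0431−119.1209)=-1.0000; B=V−Δ·S=176.1453
Node (2,2) S=192.0036: V=(p*·0.0000+(1−p*)·39.0469)/1.17=4.7676; Δ=(0.0000−39.0469)/(234.2444−167.0431)=-0.5810; B=V−Δ·S=116.3301
Node (1,0) S=112.2300: V=(p*·39.2247+(1−p*)·78.5052)/1.17=38.3215; Δ=(39.2247−78.5052)/(136.9206−97.6401)=-1.0000; B=V−Δ·S=150.5515
Node (1,1) S=157.3800: V=(p*·4.7676+(1−p*)·39.2247)/1.17=8.2821; Δ=(4.7676−39.2247)/(192.0036−136.9206)=-0.6255; B=V−Δ·S=106.7309
Node (0,0) S=129.0000: V=(p*·8.2821+(1−p*)·38.3215)/1.17=10.7465; Δ=(8.2821−38.3215)/(157.3800−112.2300)=-0.6653; B=V−Δ·S=96.5735
Self-financing check: at every node Δ·S+B equals the discounted successor values.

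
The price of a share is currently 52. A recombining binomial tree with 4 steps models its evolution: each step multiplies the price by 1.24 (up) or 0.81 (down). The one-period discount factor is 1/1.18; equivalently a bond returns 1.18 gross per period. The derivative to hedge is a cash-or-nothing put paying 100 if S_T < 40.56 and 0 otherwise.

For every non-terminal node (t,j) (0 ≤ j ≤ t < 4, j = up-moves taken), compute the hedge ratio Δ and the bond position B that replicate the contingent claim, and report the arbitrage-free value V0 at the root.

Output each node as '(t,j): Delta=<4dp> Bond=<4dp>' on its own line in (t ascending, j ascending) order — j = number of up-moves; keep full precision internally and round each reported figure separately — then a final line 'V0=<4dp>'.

(0,0): Delta=-0.1368 Bond=7.6157
(1,0): Delta=-0.9522 Bond=43.3307
(1,1): Delta=-0.0504 Bond=3.4172
(2,0): Delta=-4.9706 Bond=188.2272
(2,1): Delta=-0.5265 Bond=28.8983
(2,2): Delta=0.0000 Bond=0.0000
(3,0): Delta=0.0000 Bond=84.7458
(3,1): Delta=-5.4971 Bond=244.3831
(3,2): Delta=0.0000 Bond=0.0000
(3,3): Delta=0.0000 Bond=0.0000
V0=0.5018

Since d<R<u, set p* = (R−d)/(u−d) = 0.8605; price each node as the discounted p*-expectation of its children.
Terminal values V(4,·): V(4,0)=100.0000, V(4,1)=100.0000, V(4,2)=0.0000, V(4,3)=0.0000, V(4,4)=0.0000
(3,0): S=27.6349. Δ = (V_up−V_dn)/(S_up−S_dn) = (100.0000−100.0000)/(34.2673−22.3843) = 0.0000. V = [p*·100.0000 + (1−p*)·100.0000]/1.18 = 84.7458. B = V − Δ·S = 84.7458.
(3,1): S=42.3053. Δ = (V_up−V_dn)/(S_up−S_dn) = (0.0000−100.0000)/(52.4586−34.2673) = -5.4971. V = [p*·0.0000 + (1−p*)·100.0000]/1.18 = 11.8250. B = V − Δ·S = 244.3831.
(3,2): S=64.7637. Δ = (V_up−V_dn)/(S_up−S_dn) = (0.0000−0.0000)/(80.3070−52.4586) = 0.0000. V = [p*·0.0000 + (1−p*)·0.0000]/1.18 = 0.0000. B = V − Δ·S = 0.0000.
(3,3): S=99.1444. Δ = (V_up−V_dn)/(S_up−S_dn) = (0.0000−0.0000)/(122.9391−80.3070) = 0.0000. V = [p*·0.0000 + (1−p*)·0.0000]/1.18 = 0.0000. B = V − Δ·S = 0.0000.
(2,0): S=34.1172. Δ = (V_up−V_dn)/(S_up−S_dn) = (11.8250−84.7458)/(42.3053−27.6349) = -4.9706. V = [p*·11.8250 + (1−p*)·84.7458]/1.18 = 18.6441. B = V − Δ·S = 188.2272.
(2,1): S=52.2288. Δ = (V_up−V_dn)/(S_up−S_dn) = (0.0000−11.8250)/(64.7637−42.3053) = -0.5265. V = [p*·0.0000 + (1−p*)·11.8250]/1.18 = 1.3983. B = V − Δ·S = 28.8983.
(2,2): S=79.9552. Δ = (V_up−V_dn)/(S_up−S_dn) = (0.0000−0.0000)/(99.1444−64.7637) = 0.0000. V = [p*·0.0000 + (1−p*)·0.0000]/1.18 = 0.0000. B = V − Δ·S = 0.0000.
(1,0): S=42.1200. Δ = (V_up−V_dn)/(S_up−S_dn) = (1.3983−18.6441)/(52.2288−34.1172) = -0.9522. V = [p*·1.3983 + (1−p*)·18.6441]/1.18 = 3.2243. B = V − Δ·S = 43.3307.
(1,1): S=64.4800. Δ = (V_up−V_dn)/(S_up−S_dn) = (0.0000−1.3983)/(79.9552−52.2288) = -0.0504. V = [p*·0.0000 + (1−p*)·1.3983]/1.18 = 0.1653. B = V − Δ·S = 3.4172.
(0,0): S=52.0000. Δ = (V_up−V_dn)/(S_up−S_dn) = (0.1653−3.2243)/(64.4800−42.1200) = -0.1368. V = [p*·0.1653 + (1−p*)·3.2243]/1.18 = 0.5018. B = V − Δ·S = 7.6157.
Each (Δ,B) replicates both successor values, so the strategy is self-financing and V0 is arbitrage-free.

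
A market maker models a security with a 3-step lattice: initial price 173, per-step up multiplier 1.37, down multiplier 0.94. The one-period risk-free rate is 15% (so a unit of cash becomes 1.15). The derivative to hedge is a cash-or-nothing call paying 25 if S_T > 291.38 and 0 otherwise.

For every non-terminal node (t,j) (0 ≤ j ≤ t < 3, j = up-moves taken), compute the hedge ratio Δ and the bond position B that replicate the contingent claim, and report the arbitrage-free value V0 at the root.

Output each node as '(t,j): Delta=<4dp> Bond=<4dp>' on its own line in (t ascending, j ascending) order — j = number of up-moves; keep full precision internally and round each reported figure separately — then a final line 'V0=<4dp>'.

(0,0): Delta=0.1270 Bond=-14.0367
(1,0): Delta=0.1518 Bond=-20.1816
(1,1): Delta=0.1091 Bond=-11.9106
(2,0): Delta=0.0000 Bond=0.0000
(2,1): Delta=0.2610 Bond=-47.5228
(2,2): Delta=0.0000 Bond=21.7391
V0=7.9323

The replicating-portfolio and risk-neutral prices coincide; use p* = (1.15−0.94)/(1.37−0.94) = 0.4884 for the latter.
Terminal payoffs: V(3,0)=0.0000, V(3,1)=0.0000, V(3,2)=25.0000, V(3,3)=25.0000
Node (2,0) S=152.8628: V=(p*·0.0000+(1−p*)·0.0000)/1.15=0.0000; Δ=(0.0000−0.0000)/(209.4220−143.6910)=0.0000; B=V−Δ·S=0.0000
Node (2,1) S=222.7894: V=(p*·25.0000+(1−p*)·0.0000)/1.15=10.6168; Δ=(25.0000−0.0000)/(305.2215−209.4220)=0.2610; B=V−Δ·S=-47.5228
Node (2,2) S=324.7037: V=(p*·25.0000+(1−p*)·25.0000)/1.15=21.7391; Δ=(25.0000−25.0000)/(444.8441−305.2215)=0.0000; B=V−Δ·S=21.7391
Node (1,0) S=162.6200: V=(p*·10.6168+(1−p*)·0.0000)/1.15=4.5086; Δ=(10.6168−0.0000)/(222.7894−152.8628)=0.1518; B=V−Δ·S=-20.1816
Node (1,1) S=237.0100: V=(p*·21.7391+(1−p*)·10.6168)/1.15=13.9553; Δ=(21.7391−10.6168)/(324.7037−222.7894)=0.1091; B=V−Δ·S=-11.9106
Node (0,0) S=173.0000: V=(p*·13.9553+(1−p*)·4.5086)/1.15=7.9323; Δ=(13.9553−4.5086)/(237.0100−162.6200)=0.1270; B=V−Δ·S=-14.0367
The time-0 hedge costs 7.9323, which is the no-arbitrage price.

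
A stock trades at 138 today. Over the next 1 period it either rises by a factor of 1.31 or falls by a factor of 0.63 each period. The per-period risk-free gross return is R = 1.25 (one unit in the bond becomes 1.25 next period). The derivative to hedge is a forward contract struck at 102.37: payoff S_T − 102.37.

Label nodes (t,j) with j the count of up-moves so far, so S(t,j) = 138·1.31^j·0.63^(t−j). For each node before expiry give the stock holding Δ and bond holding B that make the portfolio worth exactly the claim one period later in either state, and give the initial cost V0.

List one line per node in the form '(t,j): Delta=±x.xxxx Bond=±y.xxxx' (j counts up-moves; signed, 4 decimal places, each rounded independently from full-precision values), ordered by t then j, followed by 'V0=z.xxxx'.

The replicating-portfolio and risk-neutral prices coincide; use p* = (1.25−0.63)/(1.31−0.63) = 0.9118 for the latter.
Terminal payoffs: V(1,0)=-15.4300, V(1,1)=78.4100
(0,0): S=138.0000. Δ = (V_up−V_dn)/(S_up−S_dn) = (78.4100−-15.4300)/(180.7800−86.9400) = 1.0000. V = [p*·78.4100 + (1−p*)·-15.4300]/1.25 = 56.1040. B = V − Δ·S = -81.8960.
Self-financing check: at every node Δ·S+B equals the discounted successor values.

(0,0): Delta=1.0000 Bond=-81.8960
V0=56.1040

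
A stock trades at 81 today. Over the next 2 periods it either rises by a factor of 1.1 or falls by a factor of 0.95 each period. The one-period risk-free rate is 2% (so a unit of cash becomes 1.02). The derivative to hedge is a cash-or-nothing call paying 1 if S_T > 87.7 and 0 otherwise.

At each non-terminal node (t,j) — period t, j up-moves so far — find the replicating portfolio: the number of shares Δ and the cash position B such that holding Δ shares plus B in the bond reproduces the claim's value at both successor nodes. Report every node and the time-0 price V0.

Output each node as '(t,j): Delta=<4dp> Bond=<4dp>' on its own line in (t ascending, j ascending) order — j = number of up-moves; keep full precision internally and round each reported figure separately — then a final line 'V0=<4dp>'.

(0,0): Delta=0.0377 Bond=-2.8408
(1,0): Delta=0.0000 Bond=0.0000
(1,1): Delta=0.0748 Bond=-6.2092
V0=0.2093

No-arbitrage ⇒ martingale measure with p* = (R−d)/(u−d) = 0.4667.
Terminal payoffs: V(2,0)=0.0000, V(2,1)=0.0000, V(2,2)=1.0000
  t=1,j=0: stock 76.9500 → up 84.6450 (V=0.0000), down 73.1025 (V=0.0000). Price 0.0000; hedge Δ=0.0000, bond B=0.0000.
  t=1,j=1: stock 89.1000 → up 98.0100 (V=1.0000), down 84.6450 (V=0.0000). Price 0.4575; hedge Δ=0.0748, bond B=-6.2092.
  t=0,j=0: stock 81.0000 → up 89.1000 (V=0.4575), down 76.9500 (V=0.0000). Price 0.2093; hedge Δ=0.0377, bond B=-2.8408.
Check: Δ(0,0)·S0 + B(0,0) = 0.2093 = V0.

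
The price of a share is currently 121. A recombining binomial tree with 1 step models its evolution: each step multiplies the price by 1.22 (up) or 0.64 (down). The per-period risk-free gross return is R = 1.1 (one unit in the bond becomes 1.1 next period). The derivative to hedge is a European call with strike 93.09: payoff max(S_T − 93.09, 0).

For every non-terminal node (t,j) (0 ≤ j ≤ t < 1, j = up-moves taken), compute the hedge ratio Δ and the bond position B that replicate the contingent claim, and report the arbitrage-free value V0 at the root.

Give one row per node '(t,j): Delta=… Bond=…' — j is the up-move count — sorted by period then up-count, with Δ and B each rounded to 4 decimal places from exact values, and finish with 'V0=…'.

The replicating-portfolio and risk-neutral prices coincide; use p* = (1.1−0.64)/(1.22−0.64) = 0.7931 for the latter.
Terminal payoffs: V(1,0)=0.0000, V(1,1)=54.5300
Node (0,0) S=121.0000: V=(p*·54.5300+(1−p*)·0.0000)/1.1=39.3163; Δ=(54.5300−0.0000)/(147.6200−77.4400)=0.7770; B=V−Δ·S=-54.7009
Each (Δ,B) replicates both successor values, so the strategy is self-financing and V0 is arbitrage-free.

(0,0): Delta=0.7770 Bond=-54.7009
V0=39.3163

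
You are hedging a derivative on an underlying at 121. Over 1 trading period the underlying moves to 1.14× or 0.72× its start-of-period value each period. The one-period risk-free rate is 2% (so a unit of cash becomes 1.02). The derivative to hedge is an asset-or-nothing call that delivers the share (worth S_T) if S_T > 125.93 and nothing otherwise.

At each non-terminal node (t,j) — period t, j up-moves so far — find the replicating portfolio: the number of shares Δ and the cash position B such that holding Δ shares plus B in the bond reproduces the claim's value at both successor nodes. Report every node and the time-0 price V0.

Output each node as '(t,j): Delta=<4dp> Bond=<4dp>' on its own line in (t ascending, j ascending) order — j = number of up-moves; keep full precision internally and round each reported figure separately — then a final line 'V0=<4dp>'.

Under the risk-neutral measure, an up-move has probability p* = (R−d)/(u−d) = 0.7143 and values discount at R = 1.02.
At expiry t=1: V(1,0)=0.0000, V(1,1)=137.9400
  t=0,j=0: stock 121.0000 → up 137.9400 (V=137.9400), down 87.1200 (V=0.0000). Price 96.5966; hedge Δ=2.7143, bond B=-231.8319.
Self-financing check: at every node Δ·S+B equals the discounted successor values.

(0,0): Delta=2.7143 Bond=-231.8319
V0=96.5966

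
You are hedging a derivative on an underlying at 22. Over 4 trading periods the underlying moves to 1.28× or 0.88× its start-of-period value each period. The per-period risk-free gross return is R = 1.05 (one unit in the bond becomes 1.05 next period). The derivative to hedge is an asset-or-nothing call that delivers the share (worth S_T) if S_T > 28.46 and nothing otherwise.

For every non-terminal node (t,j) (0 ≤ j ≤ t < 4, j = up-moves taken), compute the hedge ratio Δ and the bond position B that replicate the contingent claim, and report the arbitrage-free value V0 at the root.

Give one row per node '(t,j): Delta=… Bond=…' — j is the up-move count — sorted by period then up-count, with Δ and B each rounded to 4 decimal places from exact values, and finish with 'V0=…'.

Risk-neutral probability p* = (R−d)/(u−d) = (1.05−0.88)/(1.28−0.88) = 0.4250.
At expiry t=4: V(4,0)=0.0000, V(4,1)=0.0000, V(4,2)=0.0000, V(4,3)=40.6009, V(4,4)=59.0558
(3,0): S=14.9924. Δ = (V_up−V_dn)/(S_up−S_dn) = (0.0000−0.0000)/(19.1903−13.1933) = 0.0000. V = [p*·0.0000 + (1−p*)·0.0000]/1.05 = 0.0000. B = V − Δ·S = 0.0000.
(3,1): S=21.8071. Δ = (V_up−V_dn)/(S_up−S_dn) = (0.0000−0.0000)/(27.9131−19.1903) = 0.0000. V = [p*·0.0000 + (1−p*)·0.0000]/1.05 = 0.0000. B = V − Δ·S = 0.0000.
(3,2): S=31.7194. Δ = (V_up−V_dn)/(S_up−S_dn) = (40.6009−0.0000)/(40.6009−27.9131) = 3.2000. V = [p*·40.6009 + (1−p*)·0.0000]/1.05 = 16.4337. B = V − Δ·S = -85.0685.
(3,3): S=46.1373. Δ = (V_up−V_dn)/(S_up−S_dn) = (59.0558−40.6009)/(59.0558−40.6009) = 1.0000. V = [p*·59.0558 + (1−p*)·40.6009]/1.05 = 46.1373. B = V − Δ·S = 0.0000.
(2,0): S=17.0368. Δ = (V_up−V_dn)/(S_up−S_dn) = (0.0000−0.0000)/(21.8071−14.9924) = 0.0000. V = [p*·0.0000 + (1−p*)·0.0000]/1.05 = 0.0000. B = V − Δ·S = 0.0000.
(2,1): S=24.7808. Δ = (V_up−V_dn)/(S_up−S_dn) = (16.4337−0.0000)/(31.7194−21.8071) = 1.6579. V = [p*·16.4337 + (1−p*)·0.0000]/1.05 = 6.6517. B = V − Δ·S = -34.4325.
(2,2): S=36.0448. Δ = (V_up−V_dn)/(S_up−S_dn) = (46.1373−16.4337)/(46.1373−31.7194) = 2.0602. V = [p*·46.1373 + (1−p*)·16.4337]/1.05 = 27.6740. B = V − Δ·S = -46.5851.
(1,0): S=19.3600. Δ = (V_up−V_dn)/(S_up−S_dn) = (6.6517−0.0000)/(24.7808−17.0368) = 0.8590. V = [p*·6.6517 + (1−p*)·0.0000]/1.05 = 2.6924. B = V − Δ·S = -13.9370.
(1,1): S=28.1600. Δ = (V_up−V_dn)/(S_up−S_dn) = (27.6740−6.6517)/(36.0448−24.7808) = 1.8663. V = [p*·27.6740 + (1−p*)·6.6517]/1.05 = 14.8440. B = V − Δ·S = -37.7118.
(0,0): S=22.0000. Δ = (V_up−V_dn)/(S_up−S_dn) = (14.8440−2.6924)/(28.1600−19.3600) = 1.3809. V = [p*·14.8440 + (1−p*)·2.6924]/1.05 = 7.4827. B = V − Δ·S = -22.8964.
Each (Δ,B) replicates both successor values, so the strategy is self-financing and V0 is arbitrage-free.

(0,0): Delta=1.3809 Bond=-22.8964
(1,0): Delta=0.8590 Bond=-13.9370
(1,1): Delta=1.8663 Bond=-37.7118
(2,0): Delta=0.0000 Bond=0.0000
(2,1): Delta=1.6579 Bond=-34.4325
(2,2): Delta=2.0602 Bond=-46.5851
(3,0): Delta=0.0000 Bond=0.0000
(3,1): Delta=0.0000 Bond=0.0000
(3,2): Delta=3.2000 Bond=-85.0685
(3,3): Delta=1.0000 Bond=0.0000
V0=7.4827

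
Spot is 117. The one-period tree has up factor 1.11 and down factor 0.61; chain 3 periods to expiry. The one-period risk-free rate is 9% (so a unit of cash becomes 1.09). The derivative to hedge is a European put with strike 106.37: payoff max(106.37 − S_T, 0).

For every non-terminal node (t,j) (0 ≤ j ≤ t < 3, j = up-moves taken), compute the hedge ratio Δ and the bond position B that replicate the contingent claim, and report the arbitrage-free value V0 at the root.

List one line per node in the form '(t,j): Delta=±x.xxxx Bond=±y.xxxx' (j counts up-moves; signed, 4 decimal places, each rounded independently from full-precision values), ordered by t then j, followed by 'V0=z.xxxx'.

(0,0): Delta=-0.2887 Bond=35.5641
(1,0): Delta=-1.0000 Bond=89.5295
(1,1): Delta=-0.2724 Bond=36.6497
(2,0): Delta=-1.0000 Bond=97.5872
(2,1): Delta=-1.0000 Bond=97.5872
(2,2): Delta=-0.2558 Bond=37.5466
V0=1.7848

Since d<R<u, set p* = (R−d)/(u−d) = 0.9600; price each node as the discounted p*-expectation of its children.
Terminal payoffs: V(3,0)=79.8132, V(3,1)=58.0454, V(3,2)=18.4350, V(3,3)=0.0000
  t=2,j=0: stock 43.5357 → up 48.3246 (V=58.0454), down 26.5568 (V=79.8132). Price 54.0515; hedge Δ=-1.0000, bond B=97.5872.
  t=2,j=1: stock 79.2207 → up 87.9350 (V=18.4350), down 48.3246 (V=58.0454). Price 18.3665; hedge Δ=-1.0000, bond B=97.5872.
  t=2,j=2: stock 144.1557 → up 160.0128 (V=0.0000), down 87.9350 (V=18.4350). Price 0.6765; hedge Δ=-0.2558, bond B=37.5466.
  t=1,j=0: stock 71.3700 → up 79.2207 (V=18.3665), down 43.5357 (V=54.0515). Price 18.1595; hedge Δ=-1.0000, bond B=89.5295.
  t=1,j=1: stock 129.8700 → up 144.1557 (V=0.6765), down 79.2207 (V=18.3665). Price 1.2698; hedge Δ=-0.2724, bond B=36.6497.
  t=0,j=0: stock 117.0000 → up 129.8700 (V=1.2698), down 71.3700 (V=18.1595). Price 1.7848; hedge Δ=-0.2887, bond B=35.5641.
Root portfolio cost Δ·117+B reproduces V0=1.7848.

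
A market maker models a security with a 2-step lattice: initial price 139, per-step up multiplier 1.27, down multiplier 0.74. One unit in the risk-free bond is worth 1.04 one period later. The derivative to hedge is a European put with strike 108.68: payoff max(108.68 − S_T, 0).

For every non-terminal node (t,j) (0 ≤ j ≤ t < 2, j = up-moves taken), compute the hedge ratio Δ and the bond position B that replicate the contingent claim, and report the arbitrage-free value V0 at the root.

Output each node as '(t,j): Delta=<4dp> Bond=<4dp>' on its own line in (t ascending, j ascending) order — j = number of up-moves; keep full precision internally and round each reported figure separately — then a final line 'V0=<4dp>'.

(0,0): Delta=-0.1844 Bond=31.3073
(1,0): Delta=-0.5973 Bond=75.0286
(1,1): Delta=0.0000 Bond=0.0000
V0=5.6698

Since d<R<u, set p* = (R−d)/(u−d) = 0.5660; price each node as the discounted p*-expectation of its children.
Payoff layer (t=2): V(2,0)=32.5636, V(2,1)=0.0000, V(2,2)=0.0000
(1,0): S=102.8600. Δ = (V_up−V_dn)/(S_up−S_dn) = (0.0000−32.5636)/(130.6322−76.1164) = -0.5973. V = [p*·0.0000 + (1−p*)·32.5636]/1.04 = 13.5879. B = V − Δ·S = 75.0286.
(1,1): S=176.5300. Δ = (V_up−V_dn)/(S_up−S_dn) = (0.0000−0.0000)/(224.1931−130.6322) = 0.0000. V = [p*·0.0000 + (1−p*)·0.0000]/1.04 = 0.0000. B = V − Δ·S = 0.0000.
(0,0): S=139.0000. Δ = (V_up−V_dn)/(S_up−S_dn) = (0.0000−13.5879)/(176.5300−102.8600) = -0.1844. V = [p*·0.0000 + (1−p*)·13.5879]/1.04 = 5.6698. B = V − Δ·S = 31.3073.
Check: Δ(0,0)·S0 + B(0,0) = 5.6698 = V0.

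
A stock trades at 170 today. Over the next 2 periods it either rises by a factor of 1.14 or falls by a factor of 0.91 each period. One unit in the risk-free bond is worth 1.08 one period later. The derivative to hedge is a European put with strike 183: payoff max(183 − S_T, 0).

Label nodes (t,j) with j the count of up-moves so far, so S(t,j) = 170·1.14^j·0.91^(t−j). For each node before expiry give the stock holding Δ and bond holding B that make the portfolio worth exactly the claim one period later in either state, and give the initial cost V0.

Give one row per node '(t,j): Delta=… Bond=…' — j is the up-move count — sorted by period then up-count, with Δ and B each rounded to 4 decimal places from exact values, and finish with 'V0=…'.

(0,0): Delta=-0.3361 Bond=61.7903
(1,0): Delta=-1.0000 Bond=169.4444
(1,1): Delta=-0.1490 Bond=30.4826
V0=4.6594

Since d<R<u, set p* = (R−d)/(u−d) = 0.7391; price each node as the discounted p*-expectation of its children.
Terminal values V(2,·): V(2,0)=42.2230, V(2,1)=6.6420, V(2,2)=0.0000
  t=1,j=0: stock 154.7000 → up 176.3580 (V=6.6420), down 140.7770 (V=42.2230). Price 14.7444; hedge Δ=-1.0000, bond B=169.4444.
  t=1,j=1: stock 193.8000 → up 220.9320 (V=0.0000), down 176.3580 (V=6.6420). Price 1.6043; hedge Δ=-0.1490, bond B=30.4826.
  t=0,j=0: stock 170.0000 → up 193.8000 (V=1.6043), down 154.7000 (V=14.7444). Price 4.6594; hedge Δ=-0.3361, bond B=61.7903.
Root portfolio cost Δ·170+B reproduces V0=4.6594.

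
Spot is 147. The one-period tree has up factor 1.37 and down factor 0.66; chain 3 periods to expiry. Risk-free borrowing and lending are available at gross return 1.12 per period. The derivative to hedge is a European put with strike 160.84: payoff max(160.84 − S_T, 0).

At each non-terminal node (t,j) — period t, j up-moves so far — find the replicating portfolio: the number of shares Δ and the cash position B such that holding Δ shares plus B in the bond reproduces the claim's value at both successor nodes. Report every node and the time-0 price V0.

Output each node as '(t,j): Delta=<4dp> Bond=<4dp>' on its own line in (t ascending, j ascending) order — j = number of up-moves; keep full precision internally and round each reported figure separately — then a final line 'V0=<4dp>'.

(0,0): Delta=-0.2979 Bond=60.0106
(1,0): Delta=-0.8215 Bond=118.0148
(1,1): Delta=-0.1608 Bond=39.6015
(2,0): Delta=-1.0000 Bond=143.6071
(2,1): Delta=-0.7748 Bond=125.9644
(2,2): Delta=0.0000 Bond=0.0000
V0=16.2257

Under the risk-neutral measure, an up-move has probability p* = (R−d)/(u−d) = 0.6479 and values discount at R = 1.12.
At expiry t=3: V(3,0)=118.5781, V(3,1)=73.1145, V(3,2)=0.0000, V(3,3)=0.0000
Node (2,0) S=64.0332: V=(p*·73.1145+(1−p*)·118.5781)/1.12=79.5739; Δ=(73.1145−118.5781)/(87.7255−42.2619)=-1.0000; B=V−Δ·S=143.6071
Node (2,1) S=132.9174: V=(p*·0.0000+(1−p*)·73.1145)/1.12=22.9862; Δ=(0.0000−73.1145)/(182.0968−87.7255)=-0.7748; B=V−Δ·S=125.9644
Node (2,2) S=275.9043: V=(p*·0.0000+(1−p*)·0.0000)/1.12=0.0000; Δ=(0.0000−0.0000)/(377.9889−182.0968)=0.0000; B=V−Δ·S=0.0000
Node (1,0) S=97.0200: V=(p*·22.9862+(1−p*)·79.5739)/1.12=38.3138; Δ=(22.9862−79.5739)/(132.9174−64.0332)=-0.8215; B=V−Δ·S=118.0148
Node (1,1) S=201.3900: V=(p*·0.0000+(1−p*)·22.9862)/1.12=7.2265; Δ=(0.0000−22.9862)/(275.9043−132.9174)=-0.1608; B=V−Δ·S=39.6015
Node (0,0) S=147.0000: V=(p*·7.2265+(1−p*)·38.3138)/1.12=16.2257; Δ=(7.2265−38.3138)/(201.3900−97.0200)=-0.2979; B=V−Δ·S=60.0106
Check: Δ(0,0)·S0 + B(0,0) = 16.2257 = V0.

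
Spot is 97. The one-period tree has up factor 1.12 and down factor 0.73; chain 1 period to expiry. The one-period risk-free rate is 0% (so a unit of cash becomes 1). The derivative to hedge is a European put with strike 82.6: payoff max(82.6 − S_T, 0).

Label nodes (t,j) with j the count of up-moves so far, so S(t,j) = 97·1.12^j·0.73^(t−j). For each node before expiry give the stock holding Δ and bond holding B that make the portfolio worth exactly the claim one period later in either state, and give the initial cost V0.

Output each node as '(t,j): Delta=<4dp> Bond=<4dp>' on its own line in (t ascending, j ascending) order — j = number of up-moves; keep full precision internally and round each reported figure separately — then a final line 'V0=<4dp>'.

The replicating-portfolio and risk-neutral prices coincide; use p* = (1−0.73)/(1.12−0.73) = 0.6923 for the latter.
Terminal payoffs: V(1,0)=11.7900, V(1,1)=0.0000
  t=0,j=0: stock 97.0000 → up 108.6400 (V=0.0000), down 70.8100 (V=11.7900). Price 3.6277; hedge Δ=-0.3117, bond B=33.8585.
The time-0 hedge costs 3.6277, which is the no-arbitrage price.

(0,0): Delta=-0.3117 Bond=33.8585
V0=3.6277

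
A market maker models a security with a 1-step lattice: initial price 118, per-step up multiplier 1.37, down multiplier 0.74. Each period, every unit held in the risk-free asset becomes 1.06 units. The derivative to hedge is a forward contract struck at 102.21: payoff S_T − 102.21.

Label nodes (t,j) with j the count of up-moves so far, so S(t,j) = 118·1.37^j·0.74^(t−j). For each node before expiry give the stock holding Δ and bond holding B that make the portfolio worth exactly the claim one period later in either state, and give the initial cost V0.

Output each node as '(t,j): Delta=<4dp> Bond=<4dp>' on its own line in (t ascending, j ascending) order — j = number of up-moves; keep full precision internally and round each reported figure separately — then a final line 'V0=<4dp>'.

(0,0): Delta=1.0000 Bond=-96.4245
V0=21.5755

Risk-neutral probability p* = (R−d)/(u−d) = (1.06−0.74)/(1.37−0.74) = 0.5079.
Terminal values V(1,·): V(1,0)=-14.8900, V(1,1)=59.4500
(0,0): S=118.0000. Δ = (V_up−V_dn)/(S_up−S_dn) = (59.4500−-14.8900)/(161.6600−87.3200) = 1.0000. V = [p*·59.4500 + (1−p*)·-14.8900]/1.06 = 21.5755. B = V − Δ·S = -96.4245.
Check: Δ(0,0)·S0 + B(0,0) = 21.5755 = V0.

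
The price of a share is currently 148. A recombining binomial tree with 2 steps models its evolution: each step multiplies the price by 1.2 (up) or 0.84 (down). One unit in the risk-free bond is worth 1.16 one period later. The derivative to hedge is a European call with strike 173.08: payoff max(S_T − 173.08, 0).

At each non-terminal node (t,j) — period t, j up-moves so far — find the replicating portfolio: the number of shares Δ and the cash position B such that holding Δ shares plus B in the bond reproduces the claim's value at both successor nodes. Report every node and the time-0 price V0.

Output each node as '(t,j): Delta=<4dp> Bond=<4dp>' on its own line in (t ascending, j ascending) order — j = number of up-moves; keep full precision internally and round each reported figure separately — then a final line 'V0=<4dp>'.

The replicating-portfolio and risk-neutral prices coincide; use p* = (1.16−0.84)/(1.2−0.84) = 0.8889 for the latter.
At expiry t=2: V(2,0)=0.0000, V(2,1)=0.0000, V(2,2)=40.0400
Node (1,0) S=124.3200: V=(p*·0.0000+(1−p*)·0.0000)/1.16=0.0000; Δ=(0.0000−0.0000)/(149.1840−104.4288)=0.0000; B=V−Δ·S=0.0000
Node (1,1) S=177.6000: V=(p*·40.0400+(1−p*)·0.0000)/1.16=30.6820; Δ=(40.0400−0.0000)/(213.1200−149.1840)=0.6263; B=V−Δ·S=-80.5402
Node (0,0) S=148.0000: V=(p*·30.6820+(1−p*)·0.0000)/1.16=23.5111; Δ=(30.6820−0.0000)/(177.6000−124.3200)=0.5759; B=V−Δ·S=-61.7167
Root portfolio cost Δ·148+B reproduces V0=23.5111.

(0,0): Delta=0.5759 Bond=-61.7167
(1,0): Delta=0.0000 Bond=0.0000
(1,1): Delta=0.6263 Bond=-80.5402
V0=23.5111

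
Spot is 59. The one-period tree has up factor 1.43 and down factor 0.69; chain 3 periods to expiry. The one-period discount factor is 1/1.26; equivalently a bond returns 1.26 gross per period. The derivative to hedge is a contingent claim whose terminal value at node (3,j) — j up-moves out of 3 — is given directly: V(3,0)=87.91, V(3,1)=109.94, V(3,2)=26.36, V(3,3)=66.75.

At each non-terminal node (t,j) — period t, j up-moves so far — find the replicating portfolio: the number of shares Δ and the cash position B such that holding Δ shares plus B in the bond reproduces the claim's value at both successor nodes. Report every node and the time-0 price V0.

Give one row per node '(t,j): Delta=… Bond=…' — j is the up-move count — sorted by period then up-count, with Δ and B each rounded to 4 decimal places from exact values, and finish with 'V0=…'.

(0,0): Delta=-0.0642 Bond=31.6641
(1,0): Delta=-1.5627 Bond=100.9003
(1,1): Delta=0.1514 Bond=21.7027
(2,0): Delta=1.0598 Bond=53.4671
(2,1): Delta=-1.9401 Bond=149.1053
(2,2): Delta=0.4524 Bond=-8.9690
V0=27.8738

The replicating-portfolio and risk-neutral prices coincide; use p* = (1.26−0.69)/(1.43−0.69) = 0.7703 for the latter.
Terminal values V(3,·): V(3,0)=87.9100, V(3,1)=109.9400, V(3,2)=26.3600, V(3,3)=66.7500
Node (2,0) S=28.0899: V=(p*·109.9400+(1−p*)·87.9100)/1.26=83.2373; Δ=(109.9400−87.9100)/(40.1686−19.3820)=1.0598; B=V−Δ·S=53.4671
Node (2,1) S=58.2153: V=(p*·26.3600+(1−p*)·109.9400)/1.26=36.1594; Δ=(26.3600−109.9400)/(83.2479−40.1686)=-1.9401; B=V−Δ·S=149.1053
Node (2,2) S=120.6491: V=(p*·66.7500+(1−p*)·26.3600)/1.26=45.6121; Δ=(66.7500−26.3600)/(172.5282−83.2479)=0.4524; B=V−Δ·S=-8.9690
Node (1,0) S=40.7100: V=(p*·36.1594+(1−p*)·83.2373)/1.26=37.2814; Δ=(36.1594−83.2373)/(58.2153−28.0899)=-1.5627; B=V−Δ·S=100.9003
Node (1,1) S=84.3700: V=(p*·45.6121+(1−p*)·36.1594)/1.26=34.4766; Δ=(45.6121−36.1594)/(120.6491−58.2153)=0.1514; B=V−Δ·S=21.7027
Node (0,0) S=59.0000: V=(p*·34.4766+(1−p*)·37.2814)/1.26=27.8738; Δ=(34.4766−37.2814)/(84.3700−40.7100)=-0.0642; B=V−Δ·S=31.6641
Self-financing check: at every node Δ·S+B equals the discounted successor values.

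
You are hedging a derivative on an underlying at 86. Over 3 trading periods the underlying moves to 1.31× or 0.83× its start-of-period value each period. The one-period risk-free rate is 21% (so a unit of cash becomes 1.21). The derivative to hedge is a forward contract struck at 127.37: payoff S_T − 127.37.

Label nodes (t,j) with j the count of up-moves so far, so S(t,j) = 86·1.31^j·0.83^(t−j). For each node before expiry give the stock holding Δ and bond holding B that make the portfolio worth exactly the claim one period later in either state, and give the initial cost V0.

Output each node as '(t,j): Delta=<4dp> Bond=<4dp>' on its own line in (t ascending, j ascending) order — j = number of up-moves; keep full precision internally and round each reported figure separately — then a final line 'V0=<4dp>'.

(0,0): Delta=1.0000 Bond=-71.8970
(1,0): Delta=1.0000 Bond=-86.9954
(1,1): Delta=1.0000 Bond=-86.9954
(2,0): Delta=1.0000 Bond=-105.2645
(2,1): Delta=1.0000 Bond=-105.2645
(2,2): Delta=1.0000 Bond=-105.2645
V0=14.1030

Under the risk-neutral measure, an up-move has probability p* = (R−d)/(u−d) = 0.7917 and values discount at R = 1.21.
Terminal values V(3,·): V(3,0)=-78.1963, V(3,1)=-49.7585, V(3,2)=-4.8748, V(3,3)=65.9658
Node (2,0) S=59.2454: V=(p*·-49.7585+(1−p*)·-78.1963)/1.21=-46.0191; Δ=(-49.7585−-78.1963)/(77.6115−49.1737)=1.0000; B=V−Δ·S=-105.2645
Node (2,1) S=93.5078: V=(p*·-4.8748+(1−p*)·-49.7585)/1.21=-11.7567; Δ=(-4.8748−-49.7585)/(122.4952−77.6115)=1.0000; B=V−Δ·S=-105.2645
Node (2,2) S=147.5846: V=(p*·65.9658+(1−p*)·-4.8748)/1.21=42.3201; Δ=(65.9658−-4.8748)/(193.3358−122.4952)=1.0000; B=V−Δ·S=-105.2645
Node (1,0) S=71.3800: V=(p*·-11.7567+(1−p*)·-46.0191)/1.21=-15.6154; Δ=(-11.7567−-46.0191)/(93.5078−59.2454)=1.0000; B=V−Δ·S=-86.9954
Node (1,1) S=112.6600: V=(p*·42.3201+(1−p*)·-11.7567)/1.21=25.6646; Δ=(42.3201−-11.7567)/(147.5846−93.5078)=1.0000; B=V−Δ·S=-86.9954
Node (0,0) S=86.0000: V=(p*·25.6646+(1−p*)·-15.6154)/1.21=14.1030; Δ=(25.6646−-15.6154)/(112.6600−71.3800)=1.0000; B=V−Δ·S=-71.8970
Each (Δ,B) replicates both successor values, so the strategy is self-financing and V0 is arbitrage-free.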